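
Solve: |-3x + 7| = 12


An absolute value equation |expr| = 12 gives two cases:
Case 1: -3x + 7 = 12
  -3x = 5, so x = -5/3
Case 2: -3x + 7 = -12
  -3x = -19, so x = 19/3

x = -5/3, x = 19/3


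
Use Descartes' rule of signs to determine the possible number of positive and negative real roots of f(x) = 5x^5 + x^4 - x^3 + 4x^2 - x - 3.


Descartes' rule of signs:

For positive roots, count sign changes in f(x) = 5x^5 + x^4 - x^3 + 4x^2 - x - 3:
Signs of coefficients: +, +, -, +, -, -
Number of sign changes: 3
Possible positive real roots: 3, 1

For negative roots, examine f(-x) = -5x^5 + x^4 + x^3 + 4x^2 + x - 3:
Signs of coefficients: -, +, +, +, +, -
Number of sign changes: 2
Possible negative real roots: 2, 0

Positive roots: 3 or 1; Negative roots: 2 or 0


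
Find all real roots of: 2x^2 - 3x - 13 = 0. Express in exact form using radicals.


Using the quadratic formula: x = (-b ± sqrt(b^2 - 4ac)) / (2a)
Here a = 2, b = -3, c = -13
Discriminant = b^2 - 4ac = (-3)^2 - 4(2)(-13) = 9 + 104 = 113
Since discriminant = 113 > 0, there are two real roots.
x = (3 ± sqrt(113)) / 4
Numerically: x ≈ 3.4075 or x ≈ -1.9075

x = (3 + sqrt(113)) / 4 or x = (3 - sqrt(113)) / 4


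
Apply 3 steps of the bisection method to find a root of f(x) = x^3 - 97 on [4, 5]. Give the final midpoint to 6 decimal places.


f(x) = x^3 - 97
f(4) = -33 < 0
f(5) = 28 > 0

Step 1: midpoint = (4.000000 + 5.000000)/2 = 4.500000
  f(4.500000) = -5.875000
  f(mid) < 0, so root is in [4.500000, 5.000000]

Step 2: midpoint = (4.500000 + 5.000000)/2 = 4.750000
  f(4.750000) = 10.171875
  f(mid) > 0, so root is in [4.500000, 4.750000]

Step 3: midpoint = (4.500000 + 4.750000)/2 = 4.625000
  f(4.625000) = 1.931641
  f(mid) > 0, so root is in [4.500000, 4.625000]

midpoint = 4.625000


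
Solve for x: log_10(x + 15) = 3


Convert to exponential form: x + 15 = 10^3 = 1000
x = 1000 - 15 = 985
Check: log_10(985 + 15) = log_10(1000) = log_10(1000) = 3 ✓

x = 985


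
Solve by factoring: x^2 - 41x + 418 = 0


We need two numbers that multiply to 418 and add to -41.
Those numbers are -22 and -19 (since (-22) * (-19) = 418 and (-22) + (-19) = -41).
So x^2 - 41x + 418 = (x - 22)(x - 19) = 0
Setting each factor to zero: x = 22 or x = 19

x = 19, x = 22


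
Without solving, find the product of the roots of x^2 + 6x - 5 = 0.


By Vieta's formulas for ax^2 + bx + c = 0:
  Sum of roots = -b/a
  Product of roots = c/a

Here a = 1, b = 6, c = -5
Sum = -(6)/1 = -6
Product = -5/1 = -5

Product = -5


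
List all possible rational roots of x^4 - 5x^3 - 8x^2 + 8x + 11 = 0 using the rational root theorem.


Rational root theorem: possible roots are ±p/q where:
  p divides the constant term (11): p ∈ {1, 11}
  q divides the leading coefficient (1): q ∈ {1}

All possible rational roots: -11, -1, 1, 11

-11, -1, 1, 11


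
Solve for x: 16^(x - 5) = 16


Express both sides with the same base.
16 = 16^1
Since the bases match, equate exponents: x - 5 = 1
So x = 1 - (-5) = 6

x = 6


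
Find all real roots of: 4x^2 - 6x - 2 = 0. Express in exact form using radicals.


Using the quadratic formula: x = (-b ± sqrt(b^2 - 4ac)) / (2a)
Here a = 4, b = -6, c = -2
Discriminant = b^2 - 4ac = (-6)^2 - 4(4)(-2) = 36 + 32 = 68
Since discriminant = 68 > 0, there are two real roots.
x = (6 ± 2*sqrt(17)) / 8
Simplifying: x = (3 ± sqrt(17)) / 4
Numerically: x ≈ 1.7808 or x ≈ -0.2808

x = (3 + sqrt(17)) / 4 or x = (3 - sqrt(17)) / 4


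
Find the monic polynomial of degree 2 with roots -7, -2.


A monic polynomial with roots -7, -2 is:
p(x) = (x + 7)(x + 2)
After multiplying by (x + 7): x + 7
After multiplying by (x + 2): x^2 + 9x + 14

x^2 + 9x + 14


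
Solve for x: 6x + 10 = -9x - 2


Starting with: 6x + 10 = -9x - 2
Move all x terms to left: (6 + 9)x = -2 - 10
Simplify: 15x = -12
Divide both sides by 15: x = -4/5

x = -4/5


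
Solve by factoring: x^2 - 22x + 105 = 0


We need two numbers that multiply to 105 and add to -22.
Those numbers are -15 and -7 (since (-15) * (-7) = 105 and (-15) + (-7) = -22).
So x^2 - 22x + 105 = (x - 15)(x - 7) = 0
Setting each factor to zero: x = 15 or x = 7

x = 7, x = 15


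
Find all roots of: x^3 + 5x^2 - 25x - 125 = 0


Let p(x) = x^3 + 5x^2 - 25x - 125. By the rational root theorem (leading coefficient 1), any rational root is an integer divisor of 125: try ±1, ±2, ... in turn.
Test x = 1: value = -144 ≠ 0.
Test x = -1: value = -96 ≠ 0.
Test x = 5: value = 0 ✓, so (x - 5) is a factor.
Synthetic division by (x - 5): bring down 1; 1(5) + 5 = 10; 10(5) - 25 = 25; 25(5) - 125 = 0 → quotient x^2 + 10x + 25, remainder 0.
Solve the quadratic x^2 + 10x + 25 = 0: discriminant = 10^2 - 4(1)(25) = 100 - 100 = 0.
Discriminant = 0, so a double root: x = -10/2 = -5.
Collecting all roots found:

x = -5 (multiplicity 2), x = 5


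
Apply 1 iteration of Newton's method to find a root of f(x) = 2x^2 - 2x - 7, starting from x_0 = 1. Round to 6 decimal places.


Newton's method: x_(n+1) = x_n - f(x_n)/f'(x_n)
f(x) = 2x^2 - 2x - 7
f'(x) = 4x - 2

Iteration 1:
  f(1.000000) = -7.000000
  f'(1.000000) = 2.000000
  x_1 = 1.000000 - (-7.000000)/(2.000000) = 4.500000

x_1 = 4.500000


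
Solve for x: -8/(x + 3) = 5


Multiply both sides by (x + 3): -8 = 5(x + 3)
Distribute: -8 = 5x + 15
5x = -8 - 15 = -23
x = -23/5

x = -23/5


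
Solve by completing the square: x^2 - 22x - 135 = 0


Start: x^2 - 22x - 135 = 0
Move constant: x^2 - 22x = 135
Half of -22 is -11, squared is 121
Add 121 to both sides: x^2 - 22x + 121 = 256
(x - 11)^2 = 256
x - 11 = ±16
x = 11 + 16 = 27 or x = 11 - 16 = -5

x = -5, x = 27


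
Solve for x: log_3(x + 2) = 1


Convert to exponential form: x + 2 = 3^1 = 3
x = 3 - 2 = 1
Check: log_3(1 + 2) = log_3(3) = log_3(3) = 1 ✓

x = 1


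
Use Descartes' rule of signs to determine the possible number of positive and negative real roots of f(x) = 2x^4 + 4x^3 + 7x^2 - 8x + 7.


Descartes' rule of signs:

For positive roots, count sign changes in f(x) = 2x^4 + 4x^3 + 7x^2 - 8x + 7:
Signs of coefficients: +, +, +, -, +
Number of sign changes: 2
Possible positive real roots: 2, 0

For negative roots, examine f(-x) = 2x^4 - 4x^3 + 7x^2 + 8x + 7:
Signs of coefficients: +, -, +, +, +
Number of sign changes: 2
Possible negative real roots: 2, 0

Positive roots: 2 or 0; Negative roots: 2 or 0


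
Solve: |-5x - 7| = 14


An absolute value equation |expr| = 14 gives two cases:
Case 1: -5x - 7 = 14
  -5x = 21, so x = -21/5
Case 2: -5x - 7 = -14
  -5x = -7, so x = 7/5

x = -21/5, x = 7/5


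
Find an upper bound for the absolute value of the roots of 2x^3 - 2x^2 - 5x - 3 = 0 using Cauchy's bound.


Cauchy's bound: all roots r satisfy |r| <= 1 + max(|a_i/a_n|) for i = 0,...,n-1
where a_n is the leading coefficient.

Coefficients: [2, -2, -5, -3]
Leading coefficient a_n = 2
Ratios |a_i/a_n|: 1, 5/2, 3/2
Maximum ratio: 5/2
Cauchy's bound: |r| <= 1 + 5/2 = 7/2

Upper bound = 7/2


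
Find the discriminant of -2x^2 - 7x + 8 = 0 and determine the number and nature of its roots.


For ax^2 + bx + c = 0, discriminant D = b^2 - 4ac
Here a = -2, b = -7, c = 8
D = (-7)^2 - 4(-2)(8) = 49 + 64 = 113

D = 113 > 0 but not a perfect square
The equation has 2 distinct real irrational roots.

Discriminant = 113, 2 distinct real irrational roots


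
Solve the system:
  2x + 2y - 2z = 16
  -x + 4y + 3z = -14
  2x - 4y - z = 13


Using Cramer's rule. Expand each determinant along the first row.
D  = 2*[4*(-1) - 3*(-4)] - 2*[(-1)*(-1) - 3*2] + (-2)*[(-1)*(-4) - 4*2]
  = 2*(8) - 2*(-5) + (-2)*(-4) = 34
Dx = 16*[4*(-1) - 3*(-4)] - 2*[(-14)*(-1) - 3*13] + (-2)*[(-14)*(-4) - 4*13]
  = 16*(8) - 2*(-25) + (-2)*(4) = 170
Dy = 2*[(-14)*(-1) - 3*13] - 16*[(-1)*(-1) - 3*2] + (-2)*[(-1)*13 - (-14)*2]
  = 2*(-25) - 16*(-5) + (-2)*(15) = 0
Dz = 2*[4*13 - (-14)*(-4)] - 2*[(-1)*13 - (-14)*2] + 16*[(-1)*(-4) - 4*2]
  = 2*(-4) - 2*(15) + 16*(-4) = -102
x = Dx/D = 170/34 = 5, y = Dy/D = 0/34 = 0, z = Dz/D = -102/34 = -3
Check eq1: (2)(5) + (2)(0) + (-2)(-3) = 16 = 16 ✓
Check eq2: (-1)(5) + (4)(0) + (3)(-3) = -14 = -14 ✓
Check eq3: (2)(5) + (-4)(0) + (-1)(-3) = 13 = 13 ✓

x = 5, y = 0, z = -3


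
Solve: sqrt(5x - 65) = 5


Square both sides: 5x - 65 = 5^2 = 25
5x = 25 + 65 = 90
x = 18
Check: sqrt(5*18 - 65) = sqrt(25) = 5 ✓

x = 18


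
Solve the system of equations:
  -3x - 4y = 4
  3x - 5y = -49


Using Cramer's rule:
Determinant D = (-3)(-5) - (3)(-4) = 15 + 12 = 27
Dx = (4)(-5) - (-49)(-4) = -20 - 196 = -216
Dy = (-3)(-49) - (3)(4) = 147 - 12 = 135
x = Dx/D = -216/27 = -8
y = Dy/D = 135/27 = 5

x = -8, y = 5


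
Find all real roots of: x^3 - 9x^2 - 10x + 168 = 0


Let p(x) = x^3 - 9x^2 - 10x + 168. By the rational root theorem (leading coefficient 1), any rational root is an integer divisor of 168: try ±1, ±2, ... in turn.
Test x = 1: value = 150 ≠ 0.
Test x = -1: value = 168 ≠ 0.
Test x = 2: value = 120 ≠ 0.
Test x = -2: value = 144 ≠ 0.
Test x = 3: value = 84 ≠ 0.
Test x = -3: value = 90 ≠ 0.
Test x = 4: value = 48 ≠ 0.
Test x = -4: value = 0 ✓, so (x + 4) is a factor.
Synthetic division by (x + 4): bring down 1; 1(-4) - 9 = -13; (-13)(-4) - 10 = 42; 42(-4) + 168 = 0 → quotient x^2 - 13x + 42, remainder 0.
Solve the quadratic x^2 - 13x + 42 = 0: discriminant = (-13)^2 - 4(1)(42) = 169 - 168 = 1.
sqrt(1) = 1, so x = (13 ± 1)/2: x = 7 or x = 6.

x = -4, x = 6, x = 7


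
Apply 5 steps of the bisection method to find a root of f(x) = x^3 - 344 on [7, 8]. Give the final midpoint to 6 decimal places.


f(x) = x^3 - 344
f(7) = -1 < 0
f(8) = 168 > 0

Step 1: midpoint = (7.000000 + 8.000000)/2 = 7.500000
  f(7.500000) = 77.875000
  f(mid) > 0, so root is in [7.000000, 7.500000]

Step 2: midpoint = (7.000000 + 7.500000)/2 = 7.250000
  f(7.250000) = 37.078125
  f(mid) > 0, so root is in [7.000000, 7.250000]

Step 3: midpoint = (7.000000 + 7.250000)/2 = 7.125000
  f(7.125000) = 17.705078
  f(mid) > 0, so root is in [7.000000, 7.125000]

Step 4: midpoint = (7.000000 + 7.125000)/2 = 7.062500
  f(7.062500) = 8.269775
  f(mid) > 0, so root is in [7.000000, 7.062500]

Step 5: midpoint = (7.000000 + 7.062500)/2 = 7.031250
  f(7.031250) = 3.614288
  f(mid) > 0, so root is in [7.000000, 7.031250]

midpoint = 7.031250


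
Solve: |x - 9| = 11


An absolute value equation |expr| = 11 gives two cases:
Case 1: x - 9 = 11
  x = 20, so x = 20
Case 2: x - 9 = -11
  x = -2, so x = -2

x = -2, x = 20


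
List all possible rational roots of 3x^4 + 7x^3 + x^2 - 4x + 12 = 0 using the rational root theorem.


Rational root theorem: possible roots are ±p/q where:
  p divides the constant term (12): p ∈ {1, 2, 3, 4, 6, 12}
  q divides the leading coefficient (3): q ∈ {1, 3}

All possible rational roots: -12, -6, -4, -3, -2, -4/3, -1, -2/3, -1/3, 1/3, 2/3, 1, 4/3, 2, 3, 4, 6, 12

-12, -6, -4, -3, -2, -4/3, -1, -2/3, -1/3, 1/3, 2/3, 1, 4/3, 2, 3, 4, 6, 12


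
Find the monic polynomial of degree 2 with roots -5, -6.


A monic polynomial with roots -5, -6 is:
p(x) = (x + 5)(x + 6)
After multiplying by (x + 5): x + 5
After multiplying by (x + 6): x^2 + 11x + 30

x^2 + 11x + 30


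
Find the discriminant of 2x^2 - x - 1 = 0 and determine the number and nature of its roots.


For ax^2 + bx + c = 0, discriminant D = b^2 - 4ac
Here a = 2, b = -1, c = -1
D = (-1)^2 - 4(2)(-1) = 1 + 8 = 9

D = 9 > 0 and is a perfect square (sqrt = 3)
The equation has 2 distinct real rational roots.

Discriminant = 9, 2 distinct real rational roots


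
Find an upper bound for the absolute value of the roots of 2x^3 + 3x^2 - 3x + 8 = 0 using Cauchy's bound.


Cauchy's bound: all roots r satisfy |r| <= 1 + max(|a_i/a_n|) for i = 0,...,n-1
where a_n is the leading coefficient.

Coefficients: [2, 3, -3, 8]
Leading coefficient a_n = 2
Ratios |a_i/a_n|: 3/2, 3/2, 4
Maximum ratio: 4
Cauchy's bound: |r| <= 1 + 4 = 5

Upper bound = 5


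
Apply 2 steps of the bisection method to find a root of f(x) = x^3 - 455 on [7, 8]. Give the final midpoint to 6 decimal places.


f(x) = x^3 - 455
f(7) = -112 < 0
f(8) = 57 > 0

Step 1: midpoint = (7.000000 + 8.000000)/2 = 7.500000
  f(7.500000) = -33.125000
  f(mid) < 0, so root is in [7.500000, 8.000000]

Step 2: midpoint = (7.500000 + 8.000000)/2 = 7.750000
  f(7.750000) = 10.484375
  f(mid) > 0, so root is in [7.500000, 7.750000]

midpoint = 7.750000


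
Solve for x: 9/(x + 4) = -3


Multiply both sides by (x + 4): 9 = -3(x + 4)
Distribute: 9 = -3x - 12
-3x = 9 + 12 = 21
x = -7

x = -7


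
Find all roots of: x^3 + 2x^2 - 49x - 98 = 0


Let p(x) = x^3 + 2x^2 - 49x - 98. By the rational root theorem (leading coefficient 1), any rational root is an integer divisor of 98: try ±1, ±2, ... in turn.
Test x = 1: value = -144 ≠ 0.
Test x = -1: value = -48 ≠ 0.
Test x = 2: value = -180 ≠ 0.
Test x = -2: value = 0 ✓, so (x + 2) is a factor.
Synthetic division by (x + 2): bring down 1; 1(-2) + 2 = 0; 0(-2) - 49 = -49; (-49)(-2) - 98 = 0 → quotient x^2 - 49, remainder 0.
Solve the quadratic x^2 - 49 = 0: discriminant = 0^2 - 4(1)(-49) = 0 + 196 = 196.
sqrt(196) = 14, so x = (0 ± 14)/2: x = 7 or x = -7.
Collecting all roots found:

x = -7, x = -2, x = 7


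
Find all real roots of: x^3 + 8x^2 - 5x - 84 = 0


Let p(x) = x^3 + 8x^2 - 5x - 84. By the rational root theorem (leading coefficient 1), any rational root is an integer divisor of 84: try ±1, ±2, ... in turn.
Test x = 1: value = -80 ≠ 0.
Test x = -1: value = -72 ≠ 0.
Test x = 2: value = -54 ≠ 0.
Test x = -2: value = -50 ≠ 0.
Test x = 3: value = 0 ✓, so (x - 3) is a factor.
Synthetic division by (x - 3): bring down 1; 1(3) + 8 = 11; 11(3) - 5 = 28; 28(3) - 84 = 0 → quotient x^2 + 11x + 28, remainder 0.
Solve the quadratic x^2 + 11x + 28 = 0: discriminant = 11^2 - 4(1)(28) = 121 - 112 = 9.
sqrt(9) = 3, so x = (-11 ± 3)/2: x = -4 or x = -7.

x = -7, x = -4, x = 3


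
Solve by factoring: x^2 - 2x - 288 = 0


We need two numbers that multiply to -288 and add to -2.
Those numbers are 16 and -18 (since 16 * (-18) = -288 and 16 + (-18) = -2).
So x^2 - 2x - 288 = (x + 16)(x - 18) = 0
Setting each factor to zero: x = -16 or x = 18

x = -16, x = 18


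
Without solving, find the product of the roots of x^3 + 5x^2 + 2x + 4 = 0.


By Vieta's formulas for x^3 + bx^2 + cx + d = 0:
  r1 + r2 + r3 = -b/a = -5
  r1*r2 + r1*r3 + r2*r3 = c/a = 2
  r1*r2*r3 = -d/a = -4


Product = -4


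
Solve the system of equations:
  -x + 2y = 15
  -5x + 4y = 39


Using Cramer's rule:
Determinant D = (-1)(4) - (-5)(2) = -4 + 10 = 6
Dx = (15)(4) - (39)(2) = 60 - 78 = -18
Dy = (-1)(39) - (-5)(15) = -39 + 75 = 36
x = Dx/D = -18/6 = -3
y = Dy/D = 36/6 = 6

x = -3, y = 6


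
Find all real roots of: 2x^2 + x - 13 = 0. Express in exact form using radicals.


Using the quadratic formula: x = (-b ± sqrt(b^2 - 4ac)) / (2a)
Here a = 2, b = 1, c = -13
Discriminant = b^2 - 4ac = 1^2 - 4(2)(-13) = 1 + 104 = 105
Since discriminant = 105 > 0, there are two real roots.
x = (-1 ± sqrt(105)) / 4
Numerically: x ≈ 2.3117 or x ≈ -2.8117

x = (-1 + sqrt(105)) / 4 or x = (-1 - sqrt(105)) / 4


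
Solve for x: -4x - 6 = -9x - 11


Starting with: -4x - 6 = -9x - 11
Move all x terms to left: (-4 + 9)x = -11 + 6
Simplify: 5x = -5
Divide both sides by 5: x = -1

x = -1


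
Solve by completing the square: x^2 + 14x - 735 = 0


Start: x^2 + 14x - 735 = 0
Move constant: x^2 + 14x = 735
Half of 14 is 7, squared is 49
Add 49 to both sides: x^2 + 14x + 49 = 784
(x + 7)^2 = 784
x + 7 = ±28
x = -7 + 28 = 21 or x = -7 - 28 = -35

x = -35, x = 21


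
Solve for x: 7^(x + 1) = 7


Express both sides with the same base.
7 = 7^1
Since the bases match, equate exponents: x + 1 = 1
So x = 1 - (1) = 0

x = 0


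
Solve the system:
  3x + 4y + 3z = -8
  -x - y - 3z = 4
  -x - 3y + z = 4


Using Cramer's rule. Expand each determinant along the first row.
D  = 3*[(-1)*1 - (-3)*(-3)] - 4*[(-1)*1 - (-3)*(-1)] + 3*[(-1)*(-3) - (-1)*(-1)]
  = 3*(-10) - 4*(-4) + 3*(2) = -8
Dx = (-8)*[(-1)*1 - (-3)*(-3)] - 4*[4*1 - (-3)*4] + 3*[4*(-3) - (-1)*4]
  = (-8)*(-10) - 4*(16) + 3*(-8) = -8
Dy = 3*[4*1 - (-3)*4] - (-8)*[(-1)*1 - (-3)*(-1)] + 3*[(-1)*4 - 4*(-1)]
  = 3*(16) - (-8)*(-4) + 3*(0) = 16
Dz = 3*[(-1)*4 - 4*(-3)] - 4*[(-1)*4 - 4*(-1)] + (-8)*[(-1)*(-3) - (-1)*(-1)]
  = 3*(8) - 4*(0) + (-8)*(2) = 8
x = Dx/D = -8/-8 = 1, y = Dy/D = 16/-8 = -2, z = Dz/D = 8/-8 = -1
Check eq1: (3)(1) + (4)(-2) + (3)(-1) = -8 = -8 ✓
Check eq2: (-1)(1) + (-1)(-2) + (-3)(-1) = 4 = 4 ✓
Check eq3: (-1)(1) + (-3)(-2) + (1)(-1) = 4 = 4 ✓

x = 1, y = -2, z = -1


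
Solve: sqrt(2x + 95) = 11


Square both sides: 2x + 95 = 11^2 = 121
2x = 121 - 95 = 26
x = 13
Check: sqrt(2*13 + 95) = sqrt(121) = 11 ✓

x = 13


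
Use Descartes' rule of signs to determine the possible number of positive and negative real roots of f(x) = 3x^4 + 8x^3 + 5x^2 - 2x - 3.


Descartes' rule of signs:

For positive roots, count sign changes in f(x) = 3x^4 + 8x^3 + 5x^2 - 2x - 3:
Signs of coefficients: +, +, +, -, -
Number of sign changes: 1
Possible positive real roots: 1

For negative roots, examine f(-x) = 3x^4 - 8x^3 + 5x^2 + 2x - 3:
Signs of coefficients: +, -, +, +, -
Number of sign changes: 3
Possible negative real roots: 3, 1

Positive roots: 1; Negative roots: 3 or 1


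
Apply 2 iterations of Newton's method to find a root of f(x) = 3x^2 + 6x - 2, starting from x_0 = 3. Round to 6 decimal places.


Newton's method: x_(n+1) = x_n - f(x_n)/f'(x_n)
f(x) = 3x^2 + 6x - 2
f'(x) = 6x + 6

Iteration 1:
  f(3.000000) = 43.000000
  f'(3.000000) = 24.000000
  x_1 = 3.000000 - (43.000000)/(24.000000) = 1.208333

Iteration 2:
  f(1.208333) = 9.630208
  f'(1.208333) = 13.250000
  x_2 = 1.208333 - (9.630208)/(13.250000) = 0.481525

x_2 = 0.481525


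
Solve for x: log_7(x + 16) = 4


Convert to exponential form: x + 16 = 7^4 = 2401
x = 2401 - 16 = 2385
Check: log_7(2385 + 16) = log_7(2401) = log_7(2401) = 4 ✓

x = 2385


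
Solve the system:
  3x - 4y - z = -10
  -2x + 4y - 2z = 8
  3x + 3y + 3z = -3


Using Cramer's rule. Expand each determinant along the first row.
D  = 3*[4*3 - (-2)*3] - (-4)*[(-2)*3 - (-2)*3] + (-1)*[(-2)*3 - 4*3]
  = 3*(18) - (-4)*(0) + (-1)*(-18) = 72
Dx = (-10)*[4*3 - (-2)*3] - (-4)*[8*3 - (-2)*(-3)] + (-1)*[8*3 - 4*(-3)]
  = (-10)*(18) - (-4)*(18) + (-1)*(36) = -144
Dy = 3*[8*3 - (-2)*(-3)] - (-10)*[(-2)*3 - (-2)*3] + (-1)*[(-2)*(-3) - 8*3]
  = 3*(18) - (-10)*(0) + (-1)*(-18) = 72
Dz = 3*[4*(-3) - 8*3] - (-4)*[(-2)*(-3) - 8*3] + (-10)*[(-2)*3 - 4*3]
  = 3*(-36) - (-4)*(-18) + (-10)*(-18) = 0
x = Dx/D = -144/72 = -2, y = Dy/D = 72/72 = 1, z = Dz/D = 0/72 = 0
Check eq1: (3)(-2) + (-4)(1) + (-1)(0) = -10 = -10 ✓
Check eq2: (-2)(-2) + (4)(1) + (-2)(0) = 8 = 8 ✓
Check eq3: (3)(-2) + (3)(1) + (3)(0) = -3 = -3 ✓

x = -2, y = 1, z = 0


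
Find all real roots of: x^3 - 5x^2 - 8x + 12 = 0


Let p(x) = x^3 - 5x^2 - 8x + 12. By the rational root theorem (leading coefficient 1), any rational root is an integer divisor of 12: try ±1, ±2, ... in turn.
Test x = 1: value = 0 ✓, so (x - 1) is a factor.
Synthetic division by (x - 1): bring down 1; 1(1) - 5 = -4; (-4)(1) - 8 = -12; (-12)(1) + 12 = 0 → quotient x^2 - 4x - 12, remainder 0.
Solve the quadratic x^2 - 4x - 12 = 0: discriminant = (-4)^2 - 4(1)(-12) = 16 + 48 = 64.
sqrt(64) = 8, so x = (4 ± 8)/2: x = 6 or x = -2.

x = -2, x = 1, x = 6


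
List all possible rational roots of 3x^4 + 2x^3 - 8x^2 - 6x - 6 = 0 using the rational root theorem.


Rational root theorem: possible roots are ±p/q where:
  p divides the constant term (-6): p ∈ {1, 2, 3, 6}
  q divides the leading coefficient (3): q ∈ {1, 3}

All possible rational roots: -6, -3, -2, -1, -2/3, -1/3, 1/3, 2/3, 1, 2, 3, 6

-6, -3, -2, -1, -2/3, -1/3, 1/3, 2/3, 1, 2, 3, 6


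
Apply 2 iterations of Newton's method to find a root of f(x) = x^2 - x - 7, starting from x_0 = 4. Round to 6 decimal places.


Newton's method: x_(n+1) = x_n - f(x_n)/f'(x_n)
f(x) = x^2 - x - 7
f'(x) = 2x - 1

Iteration 1:
  f(4.000000) = 5.000000
  f'(4.000000) = 7.000000
  x_1 = 4.000000 - (5.000000)/(7.000000) = 3.285714

Iteration 2:
  f(3.285714) = 0.510204
  f'(3.285714) = 5.571429
  x_2 = 3.285714 - (0.510204)/(5.571429) = 3.194139

x_2 = 3.194139


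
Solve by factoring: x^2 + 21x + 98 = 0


We need two numbers that multiply to 98 and add to 21.
Those numbers are 14 and 7 (since 14 * 7 = 98 and 14 + 7 = 21).
So x^2 + 21x + 98 = (x + 14)(x + 7) = 0
Setting each factor to zero: x = -14 or x = -7

x = -14, x = -7


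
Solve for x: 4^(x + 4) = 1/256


Express both sides with the same base.
1/256 = 4^(-4)
Since the bases match, equate exponents: x + 4 = -4
So x = -4 - (4) = -8

x = -8


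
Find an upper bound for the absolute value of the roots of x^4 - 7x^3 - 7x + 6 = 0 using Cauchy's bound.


Cauchy's bound: all roots r satisfy |r| <= 1 + max(|a_i/a_n|) for i = 0,...,n-1
where a_n is the leading coefficient.

Coefficients: [1, -7, 0, -7, 6]
Leading coefficient a_n = 1
Ratios |a_i/a_n|: 7, 0, 7, 6
Maximum ratio: 7
Cauchy's bound: |r| <= 1 + 7 = 8

Upper bound = 8


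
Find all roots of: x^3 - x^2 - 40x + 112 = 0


Let p(x) = x^3 - x^2 - 40x + 112. By the rational root theorem (leading coefficient 1), any rational root is an integer divisor of 112: try ±1, ±2, ... in turn.
Test x = 1: value = 72 ≠ 0.
Test x = -1: value = 150 ≠ 0.
Test x = 2: value = 36 ≠ 0.
Test x = -2: value = 180 ≠ 0.
Test x = 4: value = 0 ✓, so (x - 4) is a factor.
Synthetic division by (x - 4): bring down 1; 1(4) - 1 = 3; 3(4) - 40 = -28; (-28)(4) + 112 = 0 → quotient x^2 + 3x - 28, remainder 0.
Solve the quadratic x^2 + 3x - 28 = 0: discriminant = 3^2 - 4(1)(-28) = 9 + 112 = 121.
sqrt(121) = 11, so x = (-3 ± 11)/2: x = 4 or x = -7.
Collecting all roots found:

x = -7, x = 4 (multiplicity 2)


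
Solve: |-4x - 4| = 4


An absolute value equation |expr| = 4 gives two cases:
Case 1: -4x - 4 = 4
  -4x = 8, so x = -2
Case 2: -4x - 4 = -4
  -4x = 0, so x = 0

x = -2, x = 0


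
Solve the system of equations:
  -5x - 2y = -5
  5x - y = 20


Using Cramer's rule:
Determinant D = (-5)(-1) - (5)(-2) = 5 + 10 = 15
Dx = (-5)(-1) - (20)(-2) = 5 + 40 = 45
Dy = (-5)(20) - (5)(-5) = -100 + 25 = -75
x = Dx/D = 45/15 = 3
y = Dy/D = -75/15 = -5

x = 3, y = -5


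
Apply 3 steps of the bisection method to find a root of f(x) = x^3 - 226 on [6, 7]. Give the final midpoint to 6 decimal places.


f(x) = x^3 - 226
f(6) = -10 < 0
f(7) = 117 > 0

Step 1: midpoint = (6.000000 + 7.000000)/2 = 6.500000
  f(6.500000) = 48.625000
  f(mid) > 0, so root is in [6.000000, 6.500000]

Step 2: midpoint = (6.000000 + 6.500000)/2 = 6.250000
  f(6.250000) = 18.140625
  f(mid) > 0, so root is in [6.000000, 6.250000]

Step 3: midpoint = (6.000000 + 6.250000)/2 = 6.125000
  f(6.125000) = 3.783203
  f(mid) > 0, so root is in [6.000000, 6.125000]

midpoint = 6.125000


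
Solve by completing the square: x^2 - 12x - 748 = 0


Start: x^2 - 12x - 748 = 0
Move constant: x^2 - 12x = 748
Half of -12 is -6, squared is 36
Add 36 to both sides: x^2 - 12x + 36 = 784
(x - 6)^2 = 784
x - 6 = ±28
x = 6 + 28 = 34 or x = 6 - 28 = -22

x = -22, x = 34


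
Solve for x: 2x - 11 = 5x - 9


Starting with: 2x - 11 = 5x - 9
Move all x terms to left: (2 - 5)x = -9 + 11
Simplify: -3x = 2
Divide both sides by -3: x = -2/3

x = -2/3


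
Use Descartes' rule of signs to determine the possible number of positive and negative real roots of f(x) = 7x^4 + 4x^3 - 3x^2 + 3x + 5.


Descartes' rule of signs:

For positive roots, count sign changes in f(x) = 7x^4 + 4x^3 - 3x^2 + 3x + 5:
Signs of coefficients: +, +, -, +, +
Number of sign changes: 2
Possible positive real roots: 2, 0

For negative roots, examine f(-x) = 7x^4 - 4x^3 - 3x^2 - 3x + 5:
Signs of coefficients: +, -, -, -, +
Number of sign changes: 2
Possible negative real roots: 2, 0

Positive roots: 2 or 0; Negative roots: 2 or 0


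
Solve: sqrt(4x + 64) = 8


Square both sides: 4x + 64 = 8^2 = 64
4x = 64 - 64 = 0
x = 0
Check: sqrt(4*0 + 64) = sqrt(64) = 8 ✓

x = 0


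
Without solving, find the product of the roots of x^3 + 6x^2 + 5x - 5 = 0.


By Vieta's formulas for x^3 + bx^2 + cx + d = 0:
  r1 + r2 + r3 = -b/a = -6
  r1*r2 + r1*r3 + r2*r3 = c/a = 5
  r1*r2*r3 = -d/a = 5


Product = 5


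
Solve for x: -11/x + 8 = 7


Subtract 8 from both sides: -11/x = -1
Multiply both sides by x: -11 = -1 * x
Divide by -1: x = 11

x = 11


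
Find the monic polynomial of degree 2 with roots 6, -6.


A monic polynomial with roots 6, -6 is:
p(x) = (x - 6)(x + 6)
After multiplying by (x - 6): x - 6
After multiplying by (x + 6): x^2 - 36

x^2 - 36


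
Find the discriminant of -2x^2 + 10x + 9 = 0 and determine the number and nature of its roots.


For ax^2 + bx + c = 0, discriminant D = b^2 - 4ac
Here a = -2, b = 10, c = 9
D = (10)^2 - 4(-2)(9) = 100 + 72 = 172

D = 172 > 0 but not a perfect square
The equation has 2 distinct real irrational roots.

Discriminant = 172, 2 distinct real irrational roots


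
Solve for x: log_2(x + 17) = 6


Convert to exponential form: x + 17 = 2^6 = 64
x = 64 - 17 = 47
Check: log_2(47 + 17) = log_2(64) = log_2(64) = 6 ✓

x = 47


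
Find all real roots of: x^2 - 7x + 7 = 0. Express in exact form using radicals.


Using the quadratic formula: x = (-b ± sqrt(b^2 - 4ac)) / (2a)
Here a = 1, b = -7, c = 7
Discriminant = b^2 - 4ac = (-7)^2 - 4(1)(7) = 49 - 28 = 21
Since discriminant = 21 > 0, there are two real roots.
x = (7 ± sqrt(21)) / 2
Numerically: x ≈ 5.7913 or x ≈ 1.2087

x = (7 + sqrt(21)) / 2 or x = (7 - sqrt(21)) / 2


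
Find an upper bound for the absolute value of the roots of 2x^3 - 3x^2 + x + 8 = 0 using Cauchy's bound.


Cauchy's bound: all roots r satisfy |r| <= 1 + max(|a_i/a_n|) for i = 0,...,n-1
where a_n is the leading coefficient.

Coefficients: [2, -3, 1, 8]
Leading coefficient a_n = 2
Ratios |a_i/a_n|: 3/2, 1/2, 4
Maximum ratio: 4
Cauchy's bound: |r| <= 1 + 4 = 5

Upper bound = 5


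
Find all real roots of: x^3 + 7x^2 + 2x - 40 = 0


Let p(x) = x^3 + 7x^2 + 2x - 40. By the rational root theorem (leading coefficient 1), any rational root is an integer divisor of 40: try ±1, ±2, ... in turn.
Test x = 1: value = -30 ≠ 0.
Test x = -1: value = -36 ≠ 0.
Test x = 2: value = 0 ✓, so (x - 2) is a factor.
Synthetic division by (x - 2): bring down 1; 1(2) + 7 = 9; 9(2) + 2 = 20; 20(2) - 40 = 0 → quotient x^2 + 9x + 20, remainder 0.
Solve the quadratic x^2 + 9x + 20 = 0: discriminant = 9^2 - 4(1)(20) = 81 - 80 = 1.
sqrt(1) = 1, so x = (-9 ± 1)/2: x = -4 or x = -5.

x = -5, x = -4, x = 2


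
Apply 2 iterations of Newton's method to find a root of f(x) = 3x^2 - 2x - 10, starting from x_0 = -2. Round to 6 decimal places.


Newton's method: x_(n+1) = x_n - f(x_n)/f'(x_n)
f(x) = 3x^2 - 2x - 10
f'(x) = 6x - 2

Iteration 1:
  f(-2.000000) = 6.000000
  f'(-2.000000) = -14.000000
  x_1 = -2.000000 - (6.000000)/(-14.000000) = -1.571429

Iteration 2:
  f(-1.571429) = 0.551020
  f'(-1.571429) = -11.428571
  x_2 = -1.571429 - (0.551020)/(-11.428571) = -1.523214

x_2 = -1.523214


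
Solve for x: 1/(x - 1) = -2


Multiply both sides by (x - 1): 1 = -2(x - 1)
Distribute: 1 = -2x + 2
-2x = 1 - 2 = -1
x = 1/2

x = 1/2


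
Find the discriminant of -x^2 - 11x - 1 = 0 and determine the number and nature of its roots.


For ax^2 + bx + c = 0, discriminant D = b^2 - 4ac
Here a = -1, b = -11, c = -1
D = (-11)^2 - 4(-1)(-1) = 121 - 4 = 117

D = 117 > 0 but not a perfect square
The equation has 2 distinct real irrational roots.

Discriminant = 117, 2 distinct real irrational roots


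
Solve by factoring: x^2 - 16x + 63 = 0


We need two numbers that multiply to 63 and add to -16.
Those numbers are -9 and -7 (since (-9) * (-7) = 63 and (-9) + (-7) = -16).
So x^2 - 16x + 63 = (x - 9)(x - 7) = 0
Setting each factor to zero: x = 9 or x = 7

x = 7, x = 9


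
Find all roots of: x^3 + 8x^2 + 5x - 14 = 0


Let p(x) = x^3 + 8x^2 + 5x - 14. By the rational root theorem (leading coefficient 1), any rational root is an integer divisor of 14: try ±1, ±2, ... in turn.
Test x = 1: value = 0 ✓, so (x - 1) is a factor.
Synthetic division by (x - 1): bring down 1; 1(1) + 8 = 9; 9(1) + 5 = 14; 14(1) - 14 = 0 → quotient x^2 + 9x + 14, remainder 0.
Solve the quadratic x^2 + 9x + 14 = 0: discriminant = 9^2 - 4(1)(14) = 81 - 56 = 25.
sqrt(25) = 5, so x = (-9 ± 5)/2: x = -2 or x = -7.
Collecting all roots found:

x = -7, x = -2, x = 1


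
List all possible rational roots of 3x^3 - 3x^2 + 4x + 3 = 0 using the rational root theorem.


Rational root theorem: possible roots are ±p/q where:
  p divides the constant term (3): p ∈ {1, 3}
  q divides the leading coefficient (3): q ∈ {1, 3}

All possible rational roots: -3, -1, -1/3, 1/3, 1, 3

-3, -1, -1/3, 1/3, 1, 3


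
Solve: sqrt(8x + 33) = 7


Square both sides: 8x + 33 = 7^2 = 49
8x = 49 - 33 = 16
x = 2
Check: sqrt(8*2 + 33) = sqrt(49) = 7 ✓

x = 2


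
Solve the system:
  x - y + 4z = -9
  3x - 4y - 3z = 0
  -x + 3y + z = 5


Using Cramer's rule. Expand each determinant along the first row.
D  = 1*[(-4)*1 - (-3)*3] - (-1)*[3*1 - (-3)*(-1)] + 4*[3*3 - (-4)*(-1)]
  = 1*(5) - (-1)*(0) + 4*(5) = 25
Dx = (-9)*[(-4)*1 - (-3)*3] - (-1)*[0*1 - (-3)*5] + 4*[0*3 - (-4)*5]
  = (-9)*(5) - (-1)*(15) + 4*(20) = 50
Dy = 1*[0*1 - (-3)*5] - (-9)*[3*1 - (-3)*(-1)] + 4*[3*5 - 0*(-1)]
  = 1*(15) - (-9)*(0) + 4*(15) = 75
Dz = 1*[(-4)*5 - 0*3] - (-1)*[3*5 - 0*(-1)] + (-9)*[3*3 - (-4)*(-1)]
  = 1*(-20) - (-1)*(15) + (-9)*(5) = -50
x = Dx/D = 50/25 = 2, y = Dy/D = 75/25 = 3, z = Dz/D = -50/25 = -2
Check eq1: (1)(2) + (-1)(3) + (4)(-2) = -9 = -9 ✓
Check eq2: (3)(2) + (-4)(3) + (-3)(-2) = 0 = 0 ✓
Check eq3: (-1)(2) + (3)(3) + (1)(-2) = 5 = 5 ✓

x = 2, y = 3, z = -2


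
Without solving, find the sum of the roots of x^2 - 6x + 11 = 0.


By Vieta's formulas for ax^2 + bx + c = 0:
  Sum of roots = -b/a
  Product of roots = c/a

Here a = 1, b = -6, c = 11
Sum = -(-6)/1 = 6
Product = 11/1 = 11

Sum = 6


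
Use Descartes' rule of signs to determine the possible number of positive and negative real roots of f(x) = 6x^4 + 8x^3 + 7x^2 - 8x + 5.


Descartes' rule of signs:

For positive roots, count sign changes in f(x) = 6x^4 + 8x^3 + 7x^2 - 8x + 5:
Signs of coefficients: +, +, +, -, +
Number of sign changes: 2
Possible positive real roots: 2, 0

For negative roots, examine f(-x) = 6x^4 - 8x^3 + 7x^2 + 8x + 5:
Signs of coefficients: +, -, +, +, +
Number of sign changes: 2
Possible negative real roots: 2, 0

Positive roots: 2 or 0; Negative roots: 2 or 0


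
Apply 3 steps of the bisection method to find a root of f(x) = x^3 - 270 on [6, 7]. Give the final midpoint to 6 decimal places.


f(x) = x^3 - 270
f(6) = -54 < 0
f(7) = 73 > 0

Step 1: midpoint = (6.000000 + 7.000000)/2 = 6.500000
  f(6.500000) = 4.625000
  f(mid) > 0, so root is in [6.000000, 6.500000]

Step 2: midpoint = (6.000000 + 6.500000)/2 = 6.250000
  f(6.250000) = -25.859375
  f(mid) < 0, so root is in [6.250000, 6.500000]

Step 3: midpoint = (6.250000 + 6.500000)/2 = 6.375000
  f(6.375000) = -10.916016
  f(mid) < 0, so root is in [6.375000, 6.500000]

midpoint = 6.375000


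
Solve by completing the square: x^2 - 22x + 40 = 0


Start: x^2 - 22x + 40 = 0
Move constant: x^2 - 22x = -40
Half of -22 is -11, squared is 121
Add 121 to both sides: x^2 - 22x + 121 = 81
(x - 11)^2 = 81
x - 11 = ±9
x = 11 + 9 = 20 or x = 11 - 9 = 2

x = 2, x = 20


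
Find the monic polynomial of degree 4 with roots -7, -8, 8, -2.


A monic polynomial with roots -7, -8, 8, -2 is:
p(x) = (x + 7)(x + 8)(x - 8)(x + 2)
After multiplying by (x + 7): x + 7
After multiplying by (x + 8): x^2 + 15x + 56
After multiplying by (x - 8): x^3 + 7x^2 - 64x - 448
After multiplying by (x + 2): x^4 + 9x^3 - 50x^2 - 576x - 896

x^4 + 9x^3 - 50x^2 - 576x - 896


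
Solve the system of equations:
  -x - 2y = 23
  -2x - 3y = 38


Using Cramer's rule:
Determinant D = (-1)(-3) - (-2)(-2) = 3 - 4 = -1
Dx = (23)(-3) - (38)(-2) = -69 + 76 = 7
Dy = (-1)(38) - (-2)(23) = -38 + 46 = 8
x = Dx/D = 7/-1 = -7
y = Dy/D = 8/-1 = -8

x = -7, y = -8


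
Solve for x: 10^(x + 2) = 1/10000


Express both sides with the same base.
1/10000 = 10^(-4)
Since the bases match, equate exponents: x + 2 = -4
So x = -4 - (2) = -6

x = -6


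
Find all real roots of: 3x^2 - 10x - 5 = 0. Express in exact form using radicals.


Using the quadratic formula: x = (-b ± sqrt(b^2 - 4ac)) / (2a)
Here a = 3, b = -10, c = -5
Discriminant = b^2 - 4ac = (-10)^2 - 4(3)(-5) = 100 + 60 = 160
Since discriminant = 160 > 0, there are two real roots.
x = (10 ± 4*sqrt(10)) / 6
Simplifying: x = (5 ± 2*sqrt(10)) / 3
Numerically: x ≈ 3.7749 or x ≈ -0.4415

x = (5 + 2*sqrt(10)) / 3 or x = (5 - 2*sqrt(10)) / 3


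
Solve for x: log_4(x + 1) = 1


Convert to exponential form: x + 1 = 4^1 = 4
x = 4 - 1 = 3
Check: log_4(3 + 1) = log_4(4) = log_4(4) = 1 ✓

x = 3


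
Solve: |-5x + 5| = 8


An absolute value equation |expr| = 8 gives two cases:
Case 1: -5x + 5 = 8
  -5x = 3, so x = -3/5
Case 2: -5x + 5 = -8
  -5x = -13, so x = 13/5

x = -3/5, x = 13/5


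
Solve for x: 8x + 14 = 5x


Starting with: 8x + 14 = 5x
Move all x terms to left: (8 - 5)x = 0 - 14
Simplify: 3x = -14
Divide both sides by 3: x = -14/3

x = -14/3


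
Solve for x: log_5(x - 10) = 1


Convert to exponential form: x - 10 = 5^1 = 5
x = 5 + 10 = 15
Check: log_5(15 - 10) = log_5(5) = log_5(5) = 1 ✓

x = 15


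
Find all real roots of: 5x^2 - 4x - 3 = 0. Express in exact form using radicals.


Using the quadratic formula: x = (-b ± sqrt(b^2 - 4ac)) / (2a)
Here a = 5, b = -4, c = -3
Discriminant = b^2 - 4ac = (-4)^2 - 4(5)(-3) = 16 + 60 = 76
Since discriminant = 76 > 0, there are two real roots.
x = (4 ± 2*sqrt(19)) / 10
Simplifying: x = (2 ± sqrt(19)) / 5
Numerically: x ≈ 1.2718 or x ≈ -0.4718

x = (2 + sqrt(19)) / 5 or x = (2 - sqrt(19)) / 5


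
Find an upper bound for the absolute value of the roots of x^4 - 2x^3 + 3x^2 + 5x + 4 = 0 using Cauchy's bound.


Cauchy's bound: all roots r satisfy |r| <= 1 + max(|a_i/a_n|) for i = 0,...,n-1
where a_n is the leading coefficient.

Coefficients: [1, -2, 3, 5, 4]
Leading coefficient a_n = 1
Ratios |a_i/a_n|: 2, 3, 5, 4
Maximum ratio: 5
Cauchy's bound: |r| <= 1 + 5 = 6

Upper bound = 6


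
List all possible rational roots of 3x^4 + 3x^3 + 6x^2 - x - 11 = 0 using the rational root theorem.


Rational root theorem: possible roots are ±p/q where:
  p divides the constant term (-11): p ∈ {1, 11}
  q divides the leading coefficient (3): q ∈ {1, 3}

All possible rational roots: -11, -11/3, -1, -1/3, 1/3, 1, 11/3, 11

-11, -11/3, -1, -1/3, 1/3, 1, 11/3, 11


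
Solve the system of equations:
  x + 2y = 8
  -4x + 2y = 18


Using Cramer's rule:
Determinant D = (1)(2) - (-4)(2) = 2 + 8 = 10
Dx = (8)(2) - (18)(2) = 16 - 36 = -20
Dy = (1)(18) - (-4)(8) = 18 + 32 = 50
x = Dx/D = -20/10 = -2
y = Dy/D = 50/10 = 5

x = -2, y = 5


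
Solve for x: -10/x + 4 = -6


Subtract 4 from both sides: -10/x = -10
Multiply both sides by x: -10 = -10 * x
Divide by -10: x = 1

x = 1


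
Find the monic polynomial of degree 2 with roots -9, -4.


A monic polynomial with roots -9, -4 is:
p(x) = (x + 9)(x + 4)
After multiplying by (x + 9): x + 9
After multiplying by (x + 4): x^2 + 13x + 36

x^2 + 13x + 36


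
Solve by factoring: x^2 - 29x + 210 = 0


We need two numbers that multiply to 210 and add to -29.
Those numbers are -14 and -15 (since (-14) * (-15) = 210 and (-14) + (-15) = -29).
So x^2 - 29x + 210 = (x - 14)(x - 15) = 0
Setting each factor to zero: x = 14 or x = 15

x = 14, x = 15


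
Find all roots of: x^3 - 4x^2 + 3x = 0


The constant term is 0, so x = 0 is a root. Factor out x:
  x^2 - 4x + 3 = 0
Solve the quadratic x^2 - 4x + 3 = 0: discriminant = (-4)^2 - 4(1)(3) = 16 - 12 = 4.
sqrt(4) = 2, so x = (4 ± 2)/2: x = 3 or x = 1.
Collecting all roots found:

x = 0, x = 1, x = 3


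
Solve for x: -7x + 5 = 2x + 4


Starting with: -7x + 5 = 2x + 4
Move all x terms to left: (-7 - 2)x = 4 - 5
Simplify: -9x = -1
Divide both sides by -9: x = 1/9

x = 1/9


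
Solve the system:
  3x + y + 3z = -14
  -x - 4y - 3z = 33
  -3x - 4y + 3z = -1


Using Cramer's rule. Expand each determinant along the first row.
D  = 3*[(-4)*3 - (-3)*(-4)] - 1*[(-1)*3 - (-3)*(-3)] + 3*[(-1)*(-4) - (-4)*(-3)]
  = 3*(-24) - 1*(-12) + 3*(-8) = -84
Dx = (-14)*[(-4)*3 - (-3)*(-4)] - 1*[33*3 - (-3)*(-1)] + 3*[33*(-4) - (-4)*(-1)]
  = (-14)*(-24) - 1*(96) + 3*(-136) = -168
Dy = 3*[33*3 - (-3)*(-1)] - (-14)*[(-1)*3 - (-3)*(-3)] + 3*[(-1)*(-1) - 33*(-3)]
  = 3*(96) - (-14)*(-12) + 3*(100) = 420
Dz = 3*[(-4)*(-1) - 33*(-4)] - 1*[(-1)*(-1) - 33*(-3)] + (-14)*[(-1)*(-4) - (-4)*(-3)]
  = 3*(136) - 1*(100) + (-14)*(-8) = 420
x = Dx/D = -168/-84 = 2, y = Dy/D = 420/-84 = -5, z = Dz/D = 420/-84 = -5
Check eq1: (3)(2) + (1)(-5) + (3)(-5) = -14 = -14 ✓
Check eq2: (-1)(2) + (-4)(-5) + (-3)(-5) = 33 = 33 ✓
Check eq3: (-3)(2) + (-4)(-5) + (3)(-5) = -1 = -1 ✓

x = 2, y = -5, z = -5


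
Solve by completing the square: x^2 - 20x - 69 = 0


Start: x^2 - 20x - 69 = 0
Move constant: x^2 - 20x = 69
Half of -20 is -10, squared is 100
Add 100 to both sides: x^2 - 20x + 100 = 169
(x - 10)^2 = 169
x - 10 = ±13
x = 10 + 13 = 23 or x = 10 - 13 = -3

x = -3, x = 23


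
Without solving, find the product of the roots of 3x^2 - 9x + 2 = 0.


By Vieta's formulas for ax^2 + bx + c = 0:
  Sum of roots = -b/a
  Product of roots = c/a

Here a = 3, b = -9, c = 2
Sum = -(-9)/3 = 3
Product = 2/3 = 2/3

Product = 2/3


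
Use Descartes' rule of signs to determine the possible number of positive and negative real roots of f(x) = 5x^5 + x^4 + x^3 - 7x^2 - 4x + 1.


Descartes' rule of signs:

For positive roots, count sign changes in f(x) = 5x^5 + x^4 + x^3 - 7x^2 - 4x + 1:
Signs of coefficients: +, +, +, -, -, +
Number of sign changes: 2
Possible positive real roots: 2, 0

For negative roots, examine f(-x) = -5x^5 + x^4 - x^3 - 7x^2 + 4x + 1:
Signs of coefficients: -, +, -, -, +, +
Number of sign changes: 3
Possible negative real roots: 3, 1

Positive roots: 2 or 0; Negative roots: 3 or 1


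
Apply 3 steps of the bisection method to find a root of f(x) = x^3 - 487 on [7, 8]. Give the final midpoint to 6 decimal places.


f(x) = x^3 - 487
f(7) = -144 < 0
f(8) = 25 > 0

Step 1: midpoint = (7.000000 + 8.000000)/2 = 7.500000
  f(7.500000) = -65.125000
  f(mid) < 0, so root is in [7.500000, 8.000000]

Step 2: midpoint = (7.500000 + 8.000000)/2 = 7.750000
  f(7.750000) = -21.515625
  f(mid) < 0, so root is in [7.750000, 8.000000]

Step 3: midpoint = (7.750000 + 8.000000)/2 = 7.875000
  f(7.875000) = 1.373047
  f(mid) > 0, so root is in [7.750000, 7.875000]

midpoint = 7.875000


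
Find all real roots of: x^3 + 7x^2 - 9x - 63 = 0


Let p(x) = x^3 + 7x^2 - 9x - 63. By the rational root theorem (leading coefficient 1), any rational root is an integer divisor of 63: try ±1, ±2, ... in turn.
Test x = 1: value = -64 ≠ 0.
Test x = -1: value = -48 ≠ 0.
Test x = 3: value = 0 ✓, so (x - 3) is a factor.
Synthetic division by (x - 3): bring down 1; 1(3) + 7 = 10; 10(3) - 9 = 21; 21(3) - 63 = 0 → quotient x^2 + 10x + 21, remainder 0.
Solve the quadratic x^2 + 10x + 21 = 0: discriminant = 10^2 - 4(1)(21) = 100 - 84 = 16.
sqrt(16) = 4, so x = (-10 ± 4)/2: x = -3 or x = -7.

x = -7, x = -3, x = 3


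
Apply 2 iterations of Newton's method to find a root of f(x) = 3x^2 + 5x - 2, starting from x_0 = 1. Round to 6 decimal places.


Newton's method: x_(n+1) = x_n - f(x_n)/f'(x_n)
f(x) = 3x^2 + 5x - 2
f'(x) = 6x + 5

Iteration 1:
  f(1.000000) = 6.000000
  f'(1.000000) = 11.000000
  x_1 = 1.000000 - (6.000000)/(11.000000) = 0.454545

Iteration 2:
  f(0.454545) = 0.892562
  f'(0.454545) = 7.727273
  x_2 = 0.454545 - (0.892562)/(7.727273) = 0.339037

x_2 = 0.339037


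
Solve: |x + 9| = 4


An absolute value equation |expr| = 4 gives two cases:
Case 1: x + 9 = 4
  x = -5, so x = -5
Case 2: x + 9 = -4
  x = -13, so x = -13

x = -13, x = -5
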